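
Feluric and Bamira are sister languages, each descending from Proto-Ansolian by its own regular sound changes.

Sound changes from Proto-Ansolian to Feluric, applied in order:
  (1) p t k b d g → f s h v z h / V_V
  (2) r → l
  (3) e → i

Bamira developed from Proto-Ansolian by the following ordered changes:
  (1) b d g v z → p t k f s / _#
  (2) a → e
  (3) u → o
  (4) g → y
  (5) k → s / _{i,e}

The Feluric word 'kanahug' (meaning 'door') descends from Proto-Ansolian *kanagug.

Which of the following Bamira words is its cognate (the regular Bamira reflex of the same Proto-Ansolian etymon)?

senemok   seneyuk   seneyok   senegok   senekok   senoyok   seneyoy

Bamira: *kanagug
  kanagug → kanaguk   [final devoicing]
  kanaguk → keneguk   [vowel merger]
  keneguk → kenegok   [vowel merger]
  kenegok → keneyok   [unconditioned shift]
  keneyok → seneyok   [palatalisation]
  giving Bamira seneyok.
Only 'seneyok' matches the regular Bamira development of *kanagug.

seneyok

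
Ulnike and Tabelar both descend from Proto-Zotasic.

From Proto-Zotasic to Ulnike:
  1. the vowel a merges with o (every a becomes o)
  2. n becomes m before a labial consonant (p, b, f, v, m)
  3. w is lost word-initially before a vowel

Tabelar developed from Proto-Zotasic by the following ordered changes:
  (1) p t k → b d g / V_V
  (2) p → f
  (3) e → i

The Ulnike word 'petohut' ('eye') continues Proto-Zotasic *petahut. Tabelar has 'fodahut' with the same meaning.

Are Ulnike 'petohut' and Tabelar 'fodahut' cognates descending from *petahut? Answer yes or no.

no

Derive the expected Tabelar reflex of *petahut:
Tabelar: *petahut
  petahut → pedahut   [intervocalic voicing]
  pedahut → fedahut   [unconditioned shift]
  fedahut → fidahut   [vowel merger]
  giving Tabelar fidahut.
The regular Tabelar reflex would be 'fidahut', but the attested form is 'fodahut'. The correspondence is irregular, so they are not cognates (the Tabelar form has a different source).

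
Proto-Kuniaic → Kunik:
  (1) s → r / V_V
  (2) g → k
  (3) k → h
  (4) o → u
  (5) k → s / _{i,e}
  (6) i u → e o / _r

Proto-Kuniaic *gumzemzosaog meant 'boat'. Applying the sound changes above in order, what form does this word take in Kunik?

Kunik: *gumzemzosaog
  gumzemzosaog → gumzemzoraog   [rhotacism]
  gumzemzoraog → kumzemzoraok   [unconditioned shift]
  kumzemzoraok → humzemzoraoh   [unconditioned shift]
  humzemzoraoh → humzemzurauh   [vowel merger]
  humzemzurauh (rule 5 does not apply)
  humzemzurauh → humzemzorauh   [pre-rhotic lowering]
  giving Kunik humzemzorauh.

humzemzorauh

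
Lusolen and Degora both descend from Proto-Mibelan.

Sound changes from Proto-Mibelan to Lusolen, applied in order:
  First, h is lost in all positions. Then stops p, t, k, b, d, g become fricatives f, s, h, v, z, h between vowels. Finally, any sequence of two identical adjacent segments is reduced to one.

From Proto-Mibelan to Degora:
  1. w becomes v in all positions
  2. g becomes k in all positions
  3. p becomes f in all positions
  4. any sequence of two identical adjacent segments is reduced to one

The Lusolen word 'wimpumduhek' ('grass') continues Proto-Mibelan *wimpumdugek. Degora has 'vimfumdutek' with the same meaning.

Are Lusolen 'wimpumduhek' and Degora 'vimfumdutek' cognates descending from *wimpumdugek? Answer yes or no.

Derive the expected Degora reflex of *wimpumdugek:
Degora: start from *wimpumdugek.
  rule 1 (unconditioned shift): wimpumdugek → vimpumdugek
  rule 2 (unconditioned shift): vimpumdugek → vimpumdukek
  rule 3 (unconditioned shift): vimpumdukek → vimfumdukek
  rule 4: no change — vimfumdukek
  ⇒ Degora vimfumdukek
The regular Degora reflex would be 'vimfumdukek', but the attested form is 'vimfumdutek'. The correspondence is irregular, so they are not cognates (the Degora form has a different source).

no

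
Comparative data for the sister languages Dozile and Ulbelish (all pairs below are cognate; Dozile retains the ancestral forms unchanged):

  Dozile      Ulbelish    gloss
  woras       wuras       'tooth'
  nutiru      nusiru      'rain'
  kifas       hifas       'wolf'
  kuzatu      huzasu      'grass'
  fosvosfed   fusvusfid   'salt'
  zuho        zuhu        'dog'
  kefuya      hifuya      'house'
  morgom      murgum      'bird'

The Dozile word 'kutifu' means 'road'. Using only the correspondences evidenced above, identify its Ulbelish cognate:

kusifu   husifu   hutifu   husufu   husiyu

kuzatu ~ huzasu — Dozile k corresponds to Ulbelish h word-initially before a back vowel.
nutiru ~ nusiru — Dozile t corresponds to Ulbelish s between vowels (before a front vowel).
Applying these to Dozile 'kutifu':
  kutifu → hutifu   (k→h word-initially before a back vowel)
  hutifu → husifu   (t→s between vowels (before a front vowel))
So the Ulbelish cognate is 'husifu'.

husifu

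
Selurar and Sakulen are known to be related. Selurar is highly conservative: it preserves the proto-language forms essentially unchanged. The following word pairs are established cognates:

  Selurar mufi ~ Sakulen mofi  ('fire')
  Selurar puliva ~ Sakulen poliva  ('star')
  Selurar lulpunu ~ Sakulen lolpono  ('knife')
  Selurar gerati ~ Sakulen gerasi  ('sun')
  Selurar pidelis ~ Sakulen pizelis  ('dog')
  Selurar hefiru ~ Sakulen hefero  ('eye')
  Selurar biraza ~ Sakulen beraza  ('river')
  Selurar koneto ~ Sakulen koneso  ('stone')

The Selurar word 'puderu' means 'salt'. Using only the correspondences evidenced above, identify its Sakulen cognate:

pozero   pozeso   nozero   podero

pozero

puliva ~ poliva, lulpunu ~ lolpono — Selurar u corresponds to Sakulen o after a consonant, before a consonant other than r, m, n, p, b, f, v.
pidelis ~ pizelis — Selurar d corresponds to Sakulen z between vowels (before a front vowel).
lulpunu ~ lolpono, hefiru ~ hefero — Selurar u corresponds to Sakulen o word-finally.
Applying these to Selurar 'puderu':
  puderu → poderu   (u→o after a consonant, before a consonant other than r, m, n, p, b, f, v)
  poderu → pozeru   (d→z between vowels (before a front vowel))
  pozeru → pozero   (u→o word-finally)
So the Sakulen cognate is 'pozero'.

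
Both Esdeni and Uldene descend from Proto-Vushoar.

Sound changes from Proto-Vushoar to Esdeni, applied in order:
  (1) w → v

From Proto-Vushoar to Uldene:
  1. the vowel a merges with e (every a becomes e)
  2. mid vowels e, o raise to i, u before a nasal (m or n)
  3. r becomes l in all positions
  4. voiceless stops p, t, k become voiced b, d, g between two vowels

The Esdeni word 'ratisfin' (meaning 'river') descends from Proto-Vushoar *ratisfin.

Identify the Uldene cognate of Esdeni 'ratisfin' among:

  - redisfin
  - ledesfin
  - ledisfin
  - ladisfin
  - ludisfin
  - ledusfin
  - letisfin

ledisfin

Uldene: *ratisfin > retisfin > letisfin > ledisfin  (by vowel merger, unconditioned shift, intervocalic voicing)
The other candidates each miss or misapply at least one Uldene change.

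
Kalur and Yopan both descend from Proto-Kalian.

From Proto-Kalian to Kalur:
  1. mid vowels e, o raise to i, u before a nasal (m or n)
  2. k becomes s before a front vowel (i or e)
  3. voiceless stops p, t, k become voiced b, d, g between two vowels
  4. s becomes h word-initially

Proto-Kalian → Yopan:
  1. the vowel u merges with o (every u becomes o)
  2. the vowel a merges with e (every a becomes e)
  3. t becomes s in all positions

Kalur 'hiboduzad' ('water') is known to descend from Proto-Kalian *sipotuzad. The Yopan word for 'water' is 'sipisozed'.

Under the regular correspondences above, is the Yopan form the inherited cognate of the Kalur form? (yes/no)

Derive the expected Yopan reflex of *sipotuzad:
Yopan: *sipotuzad
  sipotuzad → sipotozad   [vowel merger]
  sipotozad → sipotozed   [vowel merger]
  sipotozed → siposozed   [unconditioned shift]
  giving Yopan siposozed.
The regular Yopan reflex would be 'siposozed', but the attested form is 'sipisozed'. The correspondence is irregular, so they are not cognates (the Yopan form has a different source).

no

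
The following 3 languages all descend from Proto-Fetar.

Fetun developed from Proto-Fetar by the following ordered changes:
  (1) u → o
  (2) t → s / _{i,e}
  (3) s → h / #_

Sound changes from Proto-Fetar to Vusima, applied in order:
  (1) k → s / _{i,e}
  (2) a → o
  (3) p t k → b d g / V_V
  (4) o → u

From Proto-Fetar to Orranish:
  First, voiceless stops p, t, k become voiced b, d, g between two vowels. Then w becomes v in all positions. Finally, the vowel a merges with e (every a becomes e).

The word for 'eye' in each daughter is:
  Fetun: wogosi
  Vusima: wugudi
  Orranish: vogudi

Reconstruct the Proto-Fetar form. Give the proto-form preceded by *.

Position 2: Fetun has o, Vusima has u, Orranish has o. Orranish preserves o here (none of its changes turn any other segment into o), so the proto-segment is *o.
Position 4: Fetun has o, Vusima has u, Orranish has u. Orranish preserves u here (none of its changes turn any other segment into u), so the proto-segment is *u.
Position 1: Fetun has w, Vusima has w, Orranish has v. Fetun preserves w here (none of its changes turn any other segment into w), so the proto-segment is *w.
Continuing position by position gives *woguti; check it forward:
Fetun: *woguti
  woguti → wogoti   [vowel merger]
  wogoti → wogosi   [palatalisation]
  wogosi (rule 3 does not apply)
  giving Fetun wogosi.
Vusima: *woguti > wogudi > wugudi  (by intervocalic voicing, vowel merger)
Orranish: start from *woguti.
  rule 1 (intervocalic voicing): woguti → wogudi
  rule 2 (unconditioned shift): wogudi → vogudi
  rule 3: no change — vogudi
  ⇒ Orranish vogudi
No other proto-form is consistent with every reflex, so the reconstruction is *woguti.

*woguti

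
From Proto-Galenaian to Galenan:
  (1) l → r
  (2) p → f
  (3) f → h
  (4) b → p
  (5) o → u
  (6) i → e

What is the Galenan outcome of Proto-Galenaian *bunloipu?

Galenan: start from *bunloipu.
  rule 1 (unconditioned shift): bunloipu → bunroipu
  rule 2 (unconditioned shift): bunroipu → bunroifu
  rule 3 (unconditioned shift): bunroifu → bunroihu
  rule 4 (unconditioned shift): bunroihu → punroihu
  rule 5 (vowel merger): punroihu → punruihu
  rule 6 (vowel merger): punruihu → punruehu
  ⇒ Galenan punruehu

punruehu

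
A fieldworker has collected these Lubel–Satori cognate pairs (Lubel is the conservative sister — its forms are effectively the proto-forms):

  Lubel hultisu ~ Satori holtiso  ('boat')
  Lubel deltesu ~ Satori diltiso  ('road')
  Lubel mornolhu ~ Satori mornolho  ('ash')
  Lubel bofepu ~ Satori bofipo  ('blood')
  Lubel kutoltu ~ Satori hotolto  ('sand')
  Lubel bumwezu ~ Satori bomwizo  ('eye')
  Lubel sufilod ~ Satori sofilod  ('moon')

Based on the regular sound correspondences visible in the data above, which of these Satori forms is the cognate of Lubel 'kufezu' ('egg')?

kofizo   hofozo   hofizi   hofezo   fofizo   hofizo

kutoltu ~ hotolto — Lubel k corresponds to Satori h word-initially before a back vowel.
sufilod ~ sofilod — Lubel u corresponds to Satori o after a consonant, before a labial obstruent.
deltesu ~ diltiso, bumwezu ~ bomwizo — Lubel e corresponds to Satori i after a consonant, before a consonant other than r, m, n, p, b, f, v.
hultisu ~ holtiso, deltesu ~ diltiso — Lubel u corresponds to Satori o word-finally.
Applying these to Lubel 'kufezu':
  kufezu → hufezu   (k→h word-initially before a back vowel)
  hufezu → hofezu   (u→o after a consonant, before a labial obstruent)
  hofezu → hofizu   (e→i after a consonant, before a consonant other than r, m, n, p, b, f, v)
  hofizu → hofizo   (u→o word-finally)
So the Satori cognate is 'hofizo'.

hofizo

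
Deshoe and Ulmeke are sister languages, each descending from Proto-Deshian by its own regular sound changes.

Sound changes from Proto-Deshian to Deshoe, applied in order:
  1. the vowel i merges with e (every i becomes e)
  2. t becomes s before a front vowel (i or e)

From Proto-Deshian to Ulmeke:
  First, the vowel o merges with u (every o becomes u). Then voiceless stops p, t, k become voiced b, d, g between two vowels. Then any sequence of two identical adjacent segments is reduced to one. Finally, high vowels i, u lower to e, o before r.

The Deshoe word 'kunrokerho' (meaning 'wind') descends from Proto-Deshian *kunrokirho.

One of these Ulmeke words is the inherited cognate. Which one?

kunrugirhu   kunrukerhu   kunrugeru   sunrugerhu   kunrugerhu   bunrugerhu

Ulmeke: start from *kunrokirho.
  rule 1 (vowel merger): kunrokirho → kunrukirhu
  rule 2 (intervocalic voicing): kunrukirhu → kunrugirhu
  rule 3: no change — kunrugirhu
  rule 4 (pre-rhotic lowering): kunrugirhu → kunrugerhu
  ⇒ Ulmeke kunrugerhu
Among the options, 'kunrugerhu' alone shows every Ulmeke change applied in order.

kunrugerhu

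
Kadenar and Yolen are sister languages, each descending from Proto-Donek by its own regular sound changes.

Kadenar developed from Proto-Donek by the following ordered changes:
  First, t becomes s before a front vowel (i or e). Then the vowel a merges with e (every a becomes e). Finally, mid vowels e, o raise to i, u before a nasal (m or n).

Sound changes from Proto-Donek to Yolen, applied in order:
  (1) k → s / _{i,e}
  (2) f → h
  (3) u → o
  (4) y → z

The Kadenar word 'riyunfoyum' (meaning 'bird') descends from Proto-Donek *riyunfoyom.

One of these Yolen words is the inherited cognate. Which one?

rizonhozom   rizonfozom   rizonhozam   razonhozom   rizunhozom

rizonhozom

Yolen: start from *riyunfoyom.
  rule 1: no change — riyunfoyom
  rule 2 (unconditioned shift): riyunfoyom → riyunhoyom
  rule 3 (vowel merger): riyunhoyom → riyonhoyom
  rule 4 (unconditioned shift): riyonhoyom → rizonhozom
  ⇒ Yolen rizonhozom
The other candidates each miss or misapply at least one Yolen change.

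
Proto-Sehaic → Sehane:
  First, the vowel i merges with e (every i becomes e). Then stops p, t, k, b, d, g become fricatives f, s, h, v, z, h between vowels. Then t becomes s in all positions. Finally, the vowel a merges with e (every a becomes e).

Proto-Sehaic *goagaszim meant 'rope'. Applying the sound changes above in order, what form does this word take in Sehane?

Sehane: start from *goagaszim.
  rule 1 (vowel merger): goagaszim → goagaszem
  rule 2 (intervocalic lenition): goagaszem → goahaszem
  rule 3: no change — goahaszem
  rule 4 (vowel merger): goahaszem → goeheszem
  ⇒ Sehane goeheszem

goeheszem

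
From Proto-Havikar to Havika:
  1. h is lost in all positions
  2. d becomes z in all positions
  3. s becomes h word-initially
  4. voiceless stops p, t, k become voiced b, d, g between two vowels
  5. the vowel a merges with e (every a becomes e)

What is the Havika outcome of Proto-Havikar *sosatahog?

hosedeog

Havika: *sosatahog > sosataog > hosataog > hosadaog > hosedeog  (by h-loss, debuccalisation, intervocalic voicing, vowel merger)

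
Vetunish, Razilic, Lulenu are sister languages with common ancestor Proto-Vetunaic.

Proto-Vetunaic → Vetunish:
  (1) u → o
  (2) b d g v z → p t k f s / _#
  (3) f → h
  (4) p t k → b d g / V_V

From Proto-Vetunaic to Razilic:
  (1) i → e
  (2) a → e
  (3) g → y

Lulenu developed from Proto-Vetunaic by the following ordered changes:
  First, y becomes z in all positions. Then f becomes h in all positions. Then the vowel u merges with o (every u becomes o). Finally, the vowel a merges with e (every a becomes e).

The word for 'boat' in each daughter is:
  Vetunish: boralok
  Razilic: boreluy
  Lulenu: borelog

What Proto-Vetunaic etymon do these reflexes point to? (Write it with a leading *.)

*boralug

Position 4: Vetunish has a, Razilic has e, Lulenu has e. Vetunish preserves a here (none of its changes turn any other segment into a), so the proto-segment is *a.
Position 7: Vetunish has k, Razilic has y, Lulenu has g. Lulenu preserves g here (none of its changes turn any other segment into g), so the proto-segment is *g.
Continuing position by position gives *boralug; check it forward:
Vetunish: *boralug
  boralug → boralog   [vowel merger]
  boralog → boralok   [final devoicing]
  boralok (rule 3 does not apply)
  boralok (rule 4 does not apply)
  giving Vetunish boralok.
Razilic: *boralug > borelug > boreluy  (by vowel merger, unconditioned shift)
Lulenu: *boralug
  boralug (rule 1 does not apply)
  boralug (rule 2 does not apply)
  boralug → boralog   [vowel merger]
  boralog → borelog   [vowel merger]
  giving Lulenu borelog.
*boralug is the unique common source.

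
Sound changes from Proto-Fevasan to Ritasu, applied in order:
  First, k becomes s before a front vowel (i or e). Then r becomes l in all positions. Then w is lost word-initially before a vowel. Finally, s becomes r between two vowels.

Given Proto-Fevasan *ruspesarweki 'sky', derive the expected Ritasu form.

Ritasu: *ruspesarweki > ruspesarwesi > luspesalwesi > lusperalweri  (by palatalisation, unconditioned shift, rhotacism)

lusperalweri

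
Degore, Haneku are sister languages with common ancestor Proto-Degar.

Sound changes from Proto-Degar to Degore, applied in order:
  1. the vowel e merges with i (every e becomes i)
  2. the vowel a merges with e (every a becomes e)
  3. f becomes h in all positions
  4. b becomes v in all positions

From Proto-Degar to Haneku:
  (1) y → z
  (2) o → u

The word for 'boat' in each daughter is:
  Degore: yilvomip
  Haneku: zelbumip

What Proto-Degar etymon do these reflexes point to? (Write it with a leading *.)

Position 5: Degore has o, Haneku has u. Degore preserves o here (none of its changes turn any other segment into o), so the proto-segment is *o.
Position 4: Degore has v, Haneku has b. Haneku preserves b here (none of its changes turn any other segment into b), so the proto-segment is *b.
Position 2: Degore has i, Haneku has e. Haneku preserves e here (none of its changes turn any other segment into e), so the proto-segment is *e.
Verify the candidate proto-form against each daughter:
Degore: start from *yelbomip.
  rule 1 (vowel merger): yelbomip → yilbomip
  rule 2: no change — yilbomip
  rule 3: no change — yilbomip
  rule 4 (unconditioned shift): yilbomip → yilvomip
  ⇒ Degore yilvomip
Haneku: start from *yelbomip.
  rule 1 (unconditioned shift): yelbomip → zelbomip
  rule 2 (vowel merger): zelbomip → zelbumip
  ⇒ Haneku zelbumip
Only *yelbomip yields all of Degore yilvomip, Haneku zelbumip.

*yelbomip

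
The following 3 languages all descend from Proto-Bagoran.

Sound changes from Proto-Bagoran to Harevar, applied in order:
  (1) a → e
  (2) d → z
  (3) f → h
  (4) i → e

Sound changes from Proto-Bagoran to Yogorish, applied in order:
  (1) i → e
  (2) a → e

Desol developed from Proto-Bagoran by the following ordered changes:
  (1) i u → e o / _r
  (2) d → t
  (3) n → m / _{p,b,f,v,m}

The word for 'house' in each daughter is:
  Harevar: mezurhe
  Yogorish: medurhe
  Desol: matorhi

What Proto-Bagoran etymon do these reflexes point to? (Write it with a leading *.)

Position 7: Harevar has e, Yogorish has e, Desol has i. Desol preserves i here (none of its changes turn any other segment into i), so the proto-segment is *i.
Position 3: Harevar has z, Yogorish has d, Desol has t. Yogorish preserves d here (none of its changes turn any other segment into d), so the proto-segment is *d.
Continuing position by position gives *madurhi; check it forward:
Harevar: *madurhi
  madurhi → medurhi   [vowel merger]
  medurhi → mezurhi   [unconditioned shift]
  mezurhi (rule 3 does not apply)
  mezurhi → mezurhe   [vowel merger]
  giving Harevar mezurhe.
Yogorish: *madurhi > madurhe > medurhe  (by vowel merger, vowel merger)
Desol: start from *madurhi.
  rule 1 (pre-rhotic lowering): madurhi → madorhi
  rule 2 (unconditioned shift): madorhi → matorhi
  rule 3: no change — matorhi
  ⇒ Desol matorhi
No other proto-form is consistent with every reflex, so the reconstruction is *madurhi.

*madurhi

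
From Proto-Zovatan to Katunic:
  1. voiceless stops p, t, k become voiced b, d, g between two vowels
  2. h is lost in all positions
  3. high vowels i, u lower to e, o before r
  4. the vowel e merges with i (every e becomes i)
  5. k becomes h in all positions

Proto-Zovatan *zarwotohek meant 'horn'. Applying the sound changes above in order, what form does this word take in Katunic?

Katunic: *zarwotohek > zarwodohek > zarwodoek > zarwodoik > zarwodoih  (by intervocalic voicing, h-loss, vowel merger, unconditioned shift)

zarwodoih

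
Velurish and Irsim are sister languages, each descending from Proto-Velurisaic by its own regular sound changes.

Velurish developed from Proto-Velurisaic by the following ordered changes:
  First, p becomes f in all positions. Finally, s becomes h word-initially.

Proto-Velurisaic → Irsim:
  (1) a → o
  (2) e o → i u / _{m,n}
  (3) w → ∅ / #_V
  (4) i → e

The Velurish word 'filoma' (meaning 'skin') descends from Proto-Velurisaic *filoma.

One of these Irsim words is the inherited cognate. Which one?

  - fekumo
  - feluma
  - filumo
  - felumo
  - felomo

felumo

Irsim: *filoma > filomo > filumo > felumo  (by vowel merger, pre-nasal raising, vowel merger)
Among the options, 'felumo' alone shows every Irsim change applied in order.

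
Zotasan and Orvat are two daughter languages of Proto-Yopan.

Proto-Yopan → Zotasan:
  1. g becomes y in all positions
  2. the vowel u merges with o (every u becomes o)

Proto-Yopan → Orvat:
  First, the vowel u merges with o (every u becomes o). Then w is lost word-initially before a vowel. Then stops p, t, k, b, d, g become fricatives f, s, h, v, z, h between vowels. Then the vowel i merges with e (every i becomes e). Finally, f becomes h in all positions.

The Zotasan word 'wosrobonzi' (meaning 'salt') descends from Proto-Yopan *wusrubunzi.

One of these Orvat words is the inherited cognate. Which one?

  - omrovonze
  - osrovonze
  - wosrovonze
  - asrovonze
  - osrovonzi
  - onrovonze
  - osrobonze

Orvat: *wusrubunzi
  wusrubunzi → wosrobonzi   [vowel merger]
  wosrobonzi → osrobonzi   [glide loss]
  osrobonzi → osrovonzi   [intervocalic lenition]
  osrovonzi → osrovonze   [vowel merger]
  osrovonze (rule 5 does not apply)
  giving Orvat osrovonze.

osrovonze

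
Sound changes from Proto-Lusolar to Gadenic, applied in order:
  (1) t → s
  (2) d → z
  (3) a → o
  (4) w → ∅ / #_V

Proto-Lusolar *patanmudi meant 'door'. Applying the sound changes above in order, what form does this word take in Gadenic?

Gadenic: *patanmudi > pasanmudi > pasanmuzi > posonmuzi  (by unconditioned shift, unconditioned shift, vowel merger)

posonmuzi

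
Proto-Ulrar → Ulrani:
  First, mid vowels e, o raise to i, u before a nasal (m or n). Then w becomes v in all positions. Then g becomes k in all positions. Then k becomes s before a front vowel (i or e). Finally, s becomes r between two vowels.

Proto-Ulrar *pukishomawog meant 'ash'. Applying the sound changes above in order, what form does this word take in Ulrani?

purishumavok

Ulrani: *pukishomawog
  pukishomawog → pukishumawog   [pre-nasal raising]
  pukishumawog → pukishumavog   [unconditioned shift]
  pukishumavog → pukishumavok   [unconditioned shift]
  pukishumavok → pusishumavok   [palatalisation]
  pusishumavok → purishumavok   [rhotacism]
  giving Ulrani purishumavok.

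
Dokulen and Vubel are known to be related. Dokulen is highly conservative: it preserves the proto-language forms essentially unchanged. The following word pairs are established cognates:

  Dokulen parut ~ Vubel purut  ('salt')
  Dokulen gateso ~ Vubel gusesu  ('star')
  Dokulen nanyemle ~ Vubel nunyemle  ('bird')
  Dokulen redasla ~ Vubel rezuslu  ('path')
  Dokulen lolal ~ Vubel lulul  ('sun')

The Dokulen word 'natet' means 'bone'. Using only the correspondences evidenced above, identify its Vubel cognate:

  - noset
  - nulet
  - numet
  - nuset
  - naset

nuset

gateso ~ gusesu, redasla ~ rezuslu — Dokulen a corresponds to Vubel u after a consonant, before a consonant other than r, m, n, p, b, f, v.
gateso ~ gusesu — Dokulen t corresponds to Vubel s between vowels (before a front vowel).
Applying these to Dokulen 'natet':
  natet → nutet   (a→u after a consonant, before a consonant other than r, m, n, p, b, f, v)
  nutet → nuset   (t→s between vowels (before a front vowel))
So the Vubel cognate is 'nuset'.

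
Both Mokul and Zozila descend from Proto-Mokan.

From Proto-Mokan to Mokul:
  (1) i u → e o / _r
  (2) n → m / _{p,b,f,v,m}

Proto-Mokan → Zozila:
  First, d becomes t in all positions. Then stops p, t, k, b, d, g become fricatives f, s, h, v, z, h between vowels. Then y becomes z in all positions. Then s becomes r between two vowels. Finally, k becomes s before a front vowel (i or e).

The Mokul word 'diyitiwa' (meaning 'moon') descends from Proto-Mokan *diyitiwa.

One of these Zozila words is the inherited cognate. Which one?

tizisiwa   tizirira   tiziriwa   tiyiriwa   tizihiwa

tiziriwa

Zozila: start from *diyitiwa.
  rule 1 (unconditioned shift): diyitiwa → tiyitiwa
  rule 2 (intervocalic lenition): tiyitiwa → tiyisiwa
  rule 3 (unconditioned shift): tiyisiwa → tizisiwa
  rule 4 (rhotacism): tizisiwa → tiziriwa
  rule 5: no change — tiziriwa
  ⇒ Zozila tiziriwa
Among the options, 'tiziriwa' alone shows every Zozila change applied in order.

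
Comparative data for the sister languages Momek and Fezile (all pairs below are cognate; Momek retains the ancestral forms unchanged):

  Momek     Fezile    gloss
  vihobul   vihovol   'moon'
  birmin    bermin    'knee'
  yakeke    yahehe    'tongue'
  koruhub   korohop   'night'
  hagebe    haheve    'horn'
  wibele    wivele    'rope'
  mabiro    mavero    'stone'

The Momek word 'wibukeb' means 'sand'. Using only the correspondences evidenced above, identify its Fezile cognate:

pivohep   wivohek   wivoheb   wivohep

wivohep

vihobul ~ vihovol — Momek b corresponds to Fezile v between vowels (before a back vowel).
vihobul ~ vihovol, koruhub ~ korohop — Momek u corresponds to Fezile o after a consonant, before a consonant other than r, m, n, p, b, f, v.
yakeke ~ yahehe — Momek k corresponds to Fezile h between vowels (before a front vowel).
koruhub ~ korohop — Momek b corresponds to Fezile p word-finally.
Applying these to Momek 'wibukeb':
  wibukeb → wivukeb   (b→v between vowels (before a back vowel))
  wivukeb → wivokeb   (u→o after a consonant, before a consonant other than r, m, n, p, b, f, v)
  wivokeb → wivoheb   (k→h between vowels (before a front vowel))
  wivoheb → wivohep   (b→p word-finally)
So the Fezile cognate is 'wivohep'.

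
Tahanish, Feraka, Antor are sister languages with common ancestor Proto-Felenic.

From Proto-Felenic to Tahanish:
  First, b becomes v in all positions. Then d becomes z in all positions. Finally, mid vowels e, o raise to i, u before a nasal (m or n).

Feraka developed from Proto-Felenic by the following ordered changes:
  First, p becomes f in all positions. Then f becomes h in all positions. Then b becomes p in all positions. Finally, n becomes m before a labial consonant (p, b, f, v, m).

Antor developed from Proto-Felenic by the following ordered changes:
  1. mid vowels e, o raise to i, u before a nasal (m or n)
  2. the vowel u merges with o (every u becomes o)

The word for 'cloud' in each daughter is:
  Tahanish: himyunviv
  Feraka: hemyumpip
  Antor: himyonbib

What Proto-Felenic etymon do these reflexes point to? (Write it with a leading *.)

Position 9: Tahanish has v, Feraka has p, Antor has b. Antor preserves b here (none of its changes turn any other segment into b), so the proto-segment is *b.
Position 5: Tahanish has u, Feraka has u, Antor has o. Feraka preserves u here (none of its changes turn any other segment into u), so the proto-segment is *u.
Verify the candidate proto-form against each daughter:
Tahanish: *hemyunbib
  hemyunbib → hemyunviv   [unconditioned shift]
  hemyunviv (rule 2 does not apply)
  hemyunviv → himyunviv   [pre-nasal raising]
  giving Tahanish himyunviv.
Feraka: start from *hemyunbib.
  rule 1: no change — hemyunbib
  rule 2: no change — hemyunbib
  rule 3 (unconditioned shift): hemyunbib → hemyunpip
  rule 4 (nasal place assimilation): hemyunpip → hemyumpip
  ⇒ Feraka hemyumpip
Antor: start from *hemyunbib.
  rule 1 (pre-nasal raising): hemyunbib → himyunbib
  rule 2 (vowel merger): himyunbib → himyonbib
  ⇒ Antor himyonbib
No other proto-form is consistent with every reflex, so the reconstruction is *hemyunbib.

*hemyunbib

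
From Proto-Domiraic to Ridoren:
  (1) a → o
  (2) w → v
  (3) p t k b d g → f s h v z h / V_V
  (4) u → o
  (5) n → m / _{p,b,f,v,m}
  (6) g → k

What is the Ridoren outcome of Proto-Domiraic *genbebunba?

Ridoren: *genbebunba
  genbebunba → genbebunbo   [vowel merger]
  genbebunbo (rule 2 does not apply)
  genbebunbo → genbevunbo   [intervocalic lenition]
  genbevunbo → genbevonbo   [vowel merger]
  genbevonbo → gembevombo   [nasal place assimilation]
  gembevombo → kembevombo   [unconditioned shift]
  giving Ridoren kembevombo.

kembevombo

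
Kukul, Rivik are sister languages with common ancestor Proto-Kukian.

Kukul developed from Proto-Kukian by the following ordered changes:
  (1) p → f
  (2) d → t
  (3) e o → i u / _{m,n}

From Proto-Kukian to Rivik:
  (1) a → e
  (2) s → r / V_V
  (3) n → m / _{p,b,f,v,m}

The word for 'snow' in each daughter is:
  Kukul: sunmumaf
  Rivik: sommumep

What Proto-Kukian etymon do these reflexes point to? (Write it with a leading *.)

Position 7: Kukul has a, Rivik has e. Kukul preserves a here (none of its changes turn any other segment into a), so the proto-segment is *a.
Position 8: Kukul has f, Rivik has p. Rivik preserves p here (none of its changes turn any other segment into p), so the proto-segment is *p.
Continuing position by position gives *sonmumap; check it forward:
Kukul: *sonmumap
  sonmumap → sonmumaf   [unconditioned shift]
  sonmumaf (rule 2 does not apply)
  sonmumaf → sunmumaf   [pre-nasal raising]
  giving Kukul sunmumaf.
Rivik: *sonmumap
  sonmumap → sonmumep   [vowel merger]
  sonmumep (rule 2 does not apply)
  sonmumep → sommumep   [nasal place assimilation]
  giving Rivik sommumep.
*sonmumap is the unique common source.

*sonmumap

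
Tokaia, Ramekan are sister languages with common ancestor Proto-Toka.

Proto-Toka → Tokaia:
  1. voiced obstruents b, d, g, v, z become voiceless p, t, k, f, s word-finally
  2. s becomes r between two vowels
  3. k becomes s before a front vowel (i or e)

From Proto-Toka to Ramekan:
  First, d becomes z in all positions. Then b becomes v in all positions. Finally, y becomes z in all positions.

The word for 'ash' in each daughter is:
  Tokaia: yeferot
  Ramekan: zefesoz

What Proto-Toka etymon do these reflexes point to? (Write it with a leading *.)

*yefesod

Position 1: Tokaia has y, Ramekan has z. Tokaia preserves y here (none of its changes turn any other segment into y), so the proto-segment is *y.
Position 7: Tokaia has t, Ramekan has z. Taking the neighbouring segments as reconstructed: Tokaia t could go back to *t or *d; Ramekan z could go back to *d or *z or *y — the one source consistent with every daughter is *d.
Position 5: Tokaia has r, Ramekan has s. Ramekan preserves s here (none of its changes turn any other segment into s), so the proto-segment is *s.
Continuing position by position gives *yefesod; check it forward:
Tokaia: *yefesod > yefesot > yeferot  (by final devoicing, rhotacism)
Ramekan: *yefesod
  yefesod → yefesoz   [unconditioned shift]
  yefesoz (rule 2 does not apply)
  yefesoz → zefesoz   [unconditioned shift]
  giving Ramekan zefesoz.
Only *yefesod yields all of Tokaia yeferot, Ramekan zefesoz.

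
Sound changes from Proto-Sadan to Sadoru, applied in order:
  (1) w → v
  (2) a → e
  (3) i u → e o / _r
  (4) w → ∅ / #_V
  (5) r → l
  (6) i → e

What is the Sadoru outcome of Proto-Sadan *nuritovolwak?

noletovolvek

Sadoru: start from *nuritovolwak.
  rule 1 (unconditioned shift): nuritovolwak → nuritovolvak
  rule 2 (vowel merger): nuritovolvak → nuritovolvek
  rule 3 (pre-rhotic lowering): nuritovolvek → noritovolvek
  rule 4: no change — noritovolvek
  rule 5 (unconditioned shift): noritovolvek → nolitovolvek
  rule 6 (vowel merger): nolitovolvek → noletovolvek
  ⇒ Sadoru noletovolvek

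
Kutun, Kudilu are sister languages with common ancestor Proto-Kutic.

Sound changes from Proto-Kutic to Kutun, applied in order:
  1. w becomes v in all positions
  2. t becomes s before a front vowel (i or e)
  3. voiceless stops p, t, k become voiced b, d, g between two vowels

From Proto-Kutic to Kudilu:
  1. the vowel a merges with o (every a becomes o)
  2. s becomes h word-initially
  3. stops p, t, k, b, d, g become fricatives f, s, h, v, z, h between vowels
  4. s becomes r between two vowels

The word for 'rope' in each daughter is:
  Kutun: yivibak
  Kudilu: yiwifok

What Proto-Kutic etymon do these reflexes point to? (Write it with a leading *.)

Position 6: Kutun has a, Kudilu has o. Kutun preserves a here (none of its changes turn any other segment into a), so the proto-segment is *a.
Position 3: Kutun has v, Kudilu has w. Kudilu preserves w here (none of its changes turn any other segment into w), so the proto-segment is *w.
Continuing position by position gives *yiwipak; check it forward:
Kutun: start from *yiwipak.
  rule 1 (unconditioned shift): yiwipak → yivipak
  rule 2: no change — yivipak
  rule 3 (intervocalic voicing): yivipak → yivibak
  ⇒ Kutun yivibak
Kudilu: *yiwipak
  yiwipak → yiwipok   [vowel merger]
  yiwipok (rule 2 does not apply)
  yiwipok → yiwifok   [intervocalic lenition]
  yiwifok (rule 4 does not apply)
  giving Kudilu yiwifok.
Only *yiwipak yields all of Kutun yivibak, Kudilu yiwifok.

*yiwipak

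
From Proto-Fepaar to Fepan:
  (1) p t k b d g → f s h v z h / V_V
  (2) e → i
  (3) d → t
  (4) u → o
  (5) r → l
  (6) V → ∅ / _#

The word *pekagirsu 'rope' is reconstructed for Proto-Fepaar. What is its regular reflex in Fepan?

pihahils

Fepan: *pekagirsu
  pekagirsu → pehahirsu   [intervocalic lenition]
  pehahirsu → pihahirsu   [vowel merger]
  pihahirsu (rule 3 does not apply)
  pihahirsu → pihahirso   [vowel merger]
  pihahirso → pihahilso   [unconditioned shift]
  pihahilso → pihahils   [apocope]
  giving Fepan pihahils.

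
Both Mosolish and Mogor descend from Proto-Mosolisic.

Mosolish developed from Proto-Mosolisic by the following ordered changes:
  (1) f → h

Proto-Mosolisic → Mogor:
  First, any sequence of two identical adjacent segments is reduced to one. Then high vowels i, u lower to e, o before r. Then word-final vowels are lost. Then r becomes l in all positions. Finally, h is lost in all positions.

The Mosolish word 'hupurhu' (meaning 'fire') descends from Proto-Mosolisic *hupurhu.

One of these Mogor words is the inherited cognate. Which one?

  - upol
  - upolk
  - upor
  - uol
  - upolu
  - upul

Mogor: *hupurhu
  hupurhu (rule 1 does not apply)
  hupurhu → huporhu   [pre-rhotic lowering]
  huporhu → huporh   [apocope]
  huporh → hupolh   [unconditioned shift]
  hupolh → upol   [h-loss]
  giving Mogor upol.

upol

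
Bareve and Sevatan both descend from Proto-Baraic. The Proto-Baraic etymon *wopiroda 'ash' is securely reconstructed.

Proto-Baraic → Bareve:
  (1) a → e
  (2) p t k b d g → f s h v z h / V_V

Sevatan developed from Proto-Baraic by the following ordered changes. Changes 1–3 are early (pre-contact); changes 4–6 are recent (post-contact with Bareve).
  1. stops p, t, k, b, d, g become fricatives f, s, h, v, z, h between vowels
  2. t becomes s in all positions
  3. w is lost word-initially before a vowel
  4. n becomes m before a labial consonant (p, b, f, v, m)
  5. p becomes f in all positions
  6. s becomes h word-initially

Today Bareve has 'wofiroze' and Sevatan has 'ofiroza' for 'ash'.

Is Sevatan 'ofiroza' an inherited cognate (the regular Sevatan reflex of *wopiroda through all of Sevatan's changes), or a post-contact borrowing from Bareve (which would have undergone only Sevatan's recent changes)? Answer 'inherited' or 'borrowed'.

If inherited, *wopiroda would pass through all of Sevatan's changes:
Sevatan: *wopiroda > wofiroza > ofiroza  (by intervocalic lenition, glide loss)
If borrowed from Bareve 'wofiroze' after the early changes, it would undergo only the recent ones:
  rule 4 (nasal place assimilation): no change (wofiroze)
  rule 5 (unconditioned shift): no change (wofiroze)
  rule 6 (debuccalisation): no change (wofiroze)
  ⇒ as a loan: wofiroze
Sevatan 'ofiroza' matches the inherited outcome exactly, so it is an inherited cognate, not a loan.

inherited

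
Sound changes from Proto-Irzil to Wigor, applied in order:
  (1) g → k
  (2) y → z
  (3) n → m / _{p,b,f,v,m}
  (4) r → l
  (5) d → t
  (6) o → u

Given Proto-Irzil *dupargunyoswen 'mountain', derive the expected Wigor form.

tupalkunzuswen

Wigor: *dupargunyoswen > duparkunyoswen > duparkunzoswen > dupalkunzoswen > tupalkunzoswen > tupalkunzuswen  (by unconditioned shift, unconditioned shift, unconditioned shift, unconditioned shift, vowel merger)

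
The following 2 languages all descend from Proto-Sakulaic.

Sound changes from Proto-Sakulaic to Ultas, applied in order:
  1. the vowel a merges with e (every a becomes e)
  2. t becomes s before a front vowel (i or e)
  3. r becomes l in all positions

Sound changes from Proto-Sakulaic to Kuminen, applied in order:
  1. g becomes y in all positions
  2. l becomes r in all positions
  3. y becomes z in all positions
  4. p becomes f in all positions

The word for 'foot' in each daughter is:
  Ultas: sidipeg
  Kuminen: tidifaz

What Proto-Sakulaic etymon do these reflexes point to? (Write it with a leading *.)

*tidipag

Position 7: Ultas has g, Kuminen has z. Ultas preserves g here (none of its changes turn any other segment into g), so the proto-segment is *g.
Position 6: Ultas has e, Kuminen has a. Kuminen preserves a here (none of its changes turn any other segment into a), so the proto-segment is *a.
Position 5: Ultas has p, Kuminen has f. Ultas preserves p here (none of its changes turn any other segment into p), so the proto-segment is *p.
This points to *tidipag. Verify forward in each daughter:
Ultas: *tidipag > tidipeg > sidipeg  (by vowel merger, palatalisation)
Kuminen: start from *tidipag.
  rule 1 (unconditioned shift): tidipag → tidipay
  rule 2: no change — tidipay
  rule 3 (unconditioned shift): tidipay → tidipaz
  rule 4 (unconditioned shift): tidipaz → tidifaz
  ⇒ Kuminen tidifaz
Only *tidipag yields all of Ultas sidipeg, Kuminen tidifaz.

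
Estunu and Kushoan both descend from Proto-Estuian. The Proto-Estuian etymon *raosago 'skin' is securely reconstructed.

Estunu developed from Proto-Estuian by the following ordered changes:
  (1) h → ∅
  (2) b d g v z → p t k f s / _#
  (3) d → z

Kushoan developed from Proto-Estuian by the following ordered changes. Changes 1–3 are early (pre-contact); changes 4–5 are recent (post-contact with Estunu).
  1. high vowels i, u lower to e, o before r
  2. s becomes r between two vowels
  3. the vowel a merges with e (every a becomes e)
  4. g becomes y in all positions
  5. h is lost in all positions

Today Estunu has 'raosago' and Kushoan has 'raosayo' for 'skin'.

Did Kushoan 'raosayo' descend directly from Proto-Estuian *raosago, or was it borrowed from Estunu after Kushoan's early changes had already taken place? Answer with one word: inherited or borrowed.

If inherited, *raosago would pass through all of Kushoan's changes:
Kushoan: start from *raosago.
  rule 1: no change — raosago
  rule 2 (rhotacism): raosago → raorago
  rule 3 (vowel merger): raorago → reorego
  rule 4 (unconditioned shift): reorego → reoreyo
  rule 5: no change — reoreyo
  ⇒ Kushoan reoreyo
If borrowed from Estunu 'raosago' after the early changes, it would undergo only the recent ones:
  rule 4 (unconditioned shift): raosago → raosayo
  rule 5 (h-loss): no change (raosayo)
  ⇒ as a loan: raosayo
Kushoan 'raosayo' matches the loan outcome 'raosayo', not the inherited 'reoreyo' — it skipped the early Kushoan changes, so it was borrowed from Estunu.

borrowed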